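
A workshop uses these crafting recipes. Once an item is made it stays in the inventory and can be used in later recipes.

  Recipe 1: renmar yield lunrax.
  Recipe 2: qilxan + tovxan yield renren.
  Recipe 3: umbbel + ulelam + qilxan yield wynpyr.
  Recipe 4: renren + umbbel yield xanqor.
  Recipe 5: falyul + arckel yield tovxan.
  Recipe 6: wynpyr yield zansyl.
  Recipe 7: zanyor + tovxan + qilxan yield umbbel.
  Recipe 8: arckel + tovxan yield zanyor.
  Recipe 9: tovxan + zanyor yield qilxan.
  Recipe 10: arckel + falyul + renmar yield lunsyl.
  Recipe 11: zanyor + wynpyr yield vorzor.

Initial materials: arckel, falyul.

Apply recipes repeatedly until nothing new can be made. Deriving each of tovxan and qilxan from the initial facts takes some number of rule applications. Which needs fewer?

tovxan

tovxan: falyul + arckel → tovxan (Recipe 5). [1 rule application]
qilxan: Using Recipe 5, falyul and arckel make tovxan. Using Recipe 8, arckel and tovxan make zanyor. tovxan + zanyor → qilxan (Recipe 9). [3 rule applications]
tovxan needs fewer.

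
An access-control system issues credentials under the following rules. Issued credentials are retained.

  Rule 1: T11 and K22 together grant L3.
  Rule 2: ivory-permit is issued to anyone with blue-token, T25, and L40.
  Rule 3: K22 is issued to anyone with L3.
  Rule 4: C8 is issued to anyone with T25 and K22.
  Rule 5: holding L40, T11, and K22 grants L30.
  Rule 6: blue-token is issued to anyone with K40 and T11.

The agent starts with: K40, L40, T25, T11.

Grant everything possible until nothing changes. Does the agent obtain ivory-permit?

Holding K40 and T11 grants blue-token (Rule 6).
Holding blue-token, T25, and L40 grants ivory-permit (Rule 2).

Yes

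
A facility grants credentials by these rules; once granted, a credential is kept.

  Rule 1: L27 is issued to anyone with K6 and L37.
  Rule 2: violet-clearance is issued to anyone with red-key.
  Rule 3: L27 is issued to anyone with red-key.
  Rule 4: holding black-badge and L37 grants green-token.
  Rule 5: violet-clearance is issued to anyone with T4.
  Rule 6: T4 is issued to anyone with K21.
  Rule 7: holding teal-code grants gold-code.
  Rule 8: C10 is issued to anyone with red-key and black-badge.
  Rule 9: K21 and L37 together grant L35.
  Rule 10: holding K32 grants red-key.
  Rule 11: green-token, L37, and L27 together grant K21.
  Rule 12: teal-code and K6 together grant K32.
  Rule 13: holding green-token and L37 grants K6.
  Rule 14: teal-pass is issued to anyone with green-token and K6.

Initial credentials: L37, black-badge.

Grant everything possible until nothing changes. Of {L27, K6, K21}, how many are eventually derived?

3

Holding black-badge and L37 grants green-token (Rule 4).
Holding green-token and L37 grants K6 (Rule 13).
Holding K6 and L37 grants L27 (Rule 1).
Holding green-token, L37, and L27 grants K21 (Rule 11).
L27: reached.
K6: reached.
K21: reached.
All 3 are reached.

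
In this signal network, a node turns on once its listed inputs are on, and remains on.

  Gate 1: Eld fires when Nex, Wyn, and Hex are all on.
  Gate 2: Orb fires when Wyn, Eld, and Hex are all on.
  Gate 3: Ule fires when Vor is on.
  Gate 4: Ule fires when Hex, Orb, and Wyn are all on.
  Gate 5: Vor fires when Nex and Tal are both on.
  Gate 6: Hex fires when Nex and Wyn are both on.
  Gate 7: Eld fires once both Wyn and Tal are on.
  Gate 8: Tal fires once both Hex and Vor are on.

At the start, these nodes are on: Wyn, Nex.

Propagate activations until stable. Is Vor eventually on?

Vor would need Nex and Tal (Gate 5), but Tal never turns on.

No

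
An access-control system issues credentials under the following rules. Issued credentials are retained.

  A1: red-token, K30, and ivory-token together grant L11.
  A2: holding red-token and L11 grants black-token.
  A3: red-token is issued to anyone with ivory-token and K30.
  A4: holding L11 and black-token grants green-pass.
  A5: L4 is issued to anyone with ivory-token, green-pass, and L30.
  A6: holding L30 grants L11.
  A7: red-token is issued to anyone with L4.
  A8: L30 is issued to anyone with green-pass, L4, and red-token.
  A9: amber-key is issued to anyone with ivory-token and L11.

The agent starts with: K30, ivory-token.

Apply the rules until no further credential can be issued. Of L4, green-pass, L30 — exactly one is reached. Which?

green-pass

Holding ivory-token and K30 grants red-token (A3).
Holding red-token, K30, and ivory-token grants L11 (A1).
Holding red-token and L11 grants black-token (A2).
Holding L11 and black-token grants green-pass (A4).
L30 would need green-pass, L4, and red-token (A8), but L4 is never granted. L4 would need ivory-token, green-pass, and L30 (A5), but L30 is never granted.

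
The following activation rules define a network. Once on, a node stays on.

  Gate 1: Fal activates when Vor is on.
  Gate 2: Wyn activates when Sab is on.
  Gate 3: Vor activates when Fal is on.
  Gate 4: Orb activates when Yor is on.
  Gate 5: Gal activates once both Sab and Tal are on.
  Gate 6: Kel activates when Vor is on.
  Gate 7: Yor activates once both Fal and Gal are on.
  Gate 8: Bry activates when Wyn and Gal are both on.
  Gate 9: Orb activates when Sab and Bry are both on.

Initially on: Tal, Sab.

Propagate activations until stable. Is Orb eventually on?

Gate 5: Sab and Tal on → Gal on.
Sab is on, so Wyn activates (Gate 2).
Gate 8: Wyn and Gal on → Bry on.
Sab and Bry are on, so Orb activates (Gate 9).

Yes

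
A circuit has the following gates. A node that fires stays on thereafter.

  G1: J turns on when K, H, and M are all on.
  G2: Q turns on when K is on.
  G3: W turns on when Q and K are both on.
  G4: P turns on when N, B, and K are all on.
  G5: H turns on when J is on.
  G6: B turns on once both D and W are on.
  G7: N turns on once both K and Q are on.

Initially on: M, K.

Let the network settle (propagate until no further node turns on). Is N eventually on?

K is on, so Q turns on (G2).
K and Q are on, so N turns on (G7).

Yes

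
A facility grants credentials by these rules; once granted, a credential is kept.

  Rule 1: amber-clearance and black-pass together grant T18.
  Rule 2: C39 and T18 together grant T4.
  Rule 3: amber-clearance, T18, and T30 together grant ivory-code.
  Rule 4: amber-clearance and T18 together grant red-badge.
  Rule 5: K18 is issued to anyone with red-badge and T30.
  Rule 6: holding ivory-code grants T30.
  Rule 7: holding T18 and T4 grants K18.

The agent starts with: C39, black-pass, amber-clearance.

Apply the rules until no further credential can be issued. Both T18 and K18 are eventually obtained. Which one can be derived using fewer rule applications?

T18

T18: Holding amber-clearance and black-pass grants T18 (Rule 1). [1 rule application]
K18: Holding amber-clearance and black-pass grants T18 (Rule 1). Holding C39 and T18 grants T4 (Rule 2). Holding T18 and T4 grants K18 (Rule 7). [3 rule applications]
T18 needs fewer.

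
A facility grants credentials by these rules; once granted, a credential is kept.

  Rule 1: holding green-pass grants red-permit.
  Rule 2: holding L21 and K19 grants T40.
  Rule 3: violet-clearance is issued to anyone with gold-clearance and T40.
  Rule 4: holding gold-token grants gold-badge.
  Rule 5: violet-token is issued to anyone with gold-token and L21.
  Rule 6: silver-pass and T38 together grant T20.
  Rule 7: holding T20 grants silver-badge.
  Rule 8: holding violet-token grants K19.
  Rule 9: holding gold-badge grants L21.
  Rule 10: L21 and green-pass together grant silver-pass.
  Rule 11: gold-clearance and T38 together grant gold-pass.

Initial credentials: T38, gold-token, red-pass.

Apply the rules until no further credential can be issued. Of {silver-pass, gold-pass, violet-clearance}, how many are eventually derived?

0

silver-pass would need L21 and green-pass (Rule 10), but green-pass is never granted.
gold-pass would need gold-clearance and T38 (Rule 11), but gold-clearance is never granted.
violet-clearance would need gold-clearance and T40 (Rule 3), but gold-clearance is never granted.
None of the 3 are reached.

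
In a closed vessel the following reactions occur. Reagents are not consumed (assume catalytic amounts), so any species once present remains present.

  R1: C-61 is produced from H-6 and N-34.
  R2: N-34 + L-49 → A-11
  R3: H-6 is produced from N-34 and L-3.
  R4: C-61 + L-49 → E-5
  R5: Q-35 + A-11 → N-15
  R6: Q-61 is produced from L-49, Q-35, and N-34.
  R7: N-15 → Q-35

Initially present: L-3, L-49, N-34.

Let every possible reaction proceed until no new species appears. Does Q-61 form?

No

Q-61 would need L-49, Q-35, and N-34 (R6), but Q-35 never forms.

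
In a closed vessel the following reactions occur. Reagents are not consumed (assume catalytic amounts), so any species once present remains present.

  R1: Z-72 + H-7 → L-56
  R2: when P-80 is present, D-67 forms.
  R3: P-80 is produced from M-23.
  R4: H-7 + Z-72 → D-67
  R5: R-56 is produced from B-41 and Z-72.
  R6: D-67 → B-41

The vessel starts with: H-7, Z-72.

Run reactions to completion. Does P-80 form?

No

P-80 would need M-23 (R3), but M-23 never forms.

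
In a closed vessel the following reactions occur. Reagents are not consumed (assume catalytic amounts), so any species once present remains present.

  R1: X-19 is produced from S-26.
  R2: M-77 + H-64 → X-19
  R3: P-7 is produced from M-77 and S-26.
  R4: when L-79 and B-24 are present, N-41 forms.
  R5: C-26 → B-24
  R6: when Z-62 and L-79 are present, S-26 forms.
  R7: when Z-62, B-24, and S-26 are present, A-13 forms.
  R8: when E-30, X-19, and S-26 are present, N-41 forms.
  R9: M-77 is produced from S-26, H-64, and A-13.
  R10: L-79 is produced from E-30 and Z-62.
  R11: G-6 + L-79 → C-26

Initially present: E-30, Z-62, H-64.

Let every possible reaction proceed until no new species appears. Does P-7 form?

No

P-7 would need M-77 and S-26 (R3), but M-77 never forms.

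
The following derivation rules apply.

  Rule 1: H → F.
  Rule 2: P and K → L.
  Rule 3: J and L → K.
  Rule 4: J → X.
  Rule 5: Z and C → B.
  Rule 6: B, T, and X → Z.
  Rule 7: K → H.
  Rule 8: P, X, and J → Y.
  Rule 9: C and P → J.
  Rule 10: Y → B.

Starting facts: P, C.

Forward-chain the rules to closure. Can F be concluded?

F would need H (Rule 1), but H is never established.

No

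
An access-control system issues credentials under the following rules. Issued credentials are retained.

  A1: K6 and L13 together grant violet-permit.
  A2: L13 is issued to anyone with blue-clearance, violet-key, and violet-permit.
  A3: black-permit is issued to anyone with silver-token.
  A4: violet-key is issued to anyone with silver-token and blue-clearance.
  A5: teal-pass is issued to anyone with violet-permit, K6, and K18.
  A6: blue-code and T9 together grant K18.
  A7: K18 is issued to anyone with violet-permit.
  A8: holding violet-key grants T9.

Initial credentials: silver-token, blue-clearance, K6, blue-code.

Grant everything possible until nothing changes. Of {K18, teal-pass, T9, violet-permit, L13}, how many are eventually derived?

2

Holding silver-token and blue-clearance grants violet-key (A4).
Holding violet-key grants T9 (A8).
Holding blue-code and T9 grants K18 (A6).
K18: reached.
teal-pass would need violet-permit, K6, and K18 (A5), but violet-permit is never granted.
T9: reached.
violet-permit would need K6 and L13 (A1), but L13 is never granted.
L13 would need blue-clearance, violet-key, and violet-permit (A2), but violet-permit is never granted.
Reached: K18 and T9 — 2 of the 5.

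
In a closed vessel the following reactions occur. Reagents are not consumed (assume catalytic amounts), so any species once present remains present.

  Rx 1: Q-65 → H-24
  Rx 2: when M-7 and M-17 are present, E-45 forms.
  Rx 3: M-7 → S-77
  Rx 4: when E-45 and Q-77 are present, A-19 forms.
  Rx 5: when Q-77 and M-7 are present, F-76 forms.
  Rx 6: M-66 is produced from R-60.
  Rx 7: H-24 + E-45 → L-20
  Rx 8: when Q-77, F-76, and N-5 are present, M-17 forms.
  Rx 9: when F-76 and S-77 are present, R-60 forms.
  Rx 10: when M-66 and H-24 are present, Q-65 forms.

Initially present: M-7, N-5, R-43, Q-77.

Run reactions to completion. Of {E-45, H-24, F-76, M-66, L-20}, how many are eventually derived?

Q-77 and M-7 present → F-76 forms (Rx 5).
M-7 present → S-77 forms (Rx 3).
Q-77, F-76, and N-5 present → M-17 forms (Rx 8).
F-76 and S-77 present → R-60 forms (Rx 9).
M-7 and M-17 present → E-45 forms (Rx 2).
R-60 present → M-66 forms (Rx 6).
E-45: reached.
H-24 would need Q-65 (Rx 1), but Q-65 never forms.
F-76: reached.
M-66: reached.
L-20 would need H-24 and E-45 (Rx 7), but H-24 never forms.
Reached: E-45, F-76, and M-66 — 3 of the 5.

3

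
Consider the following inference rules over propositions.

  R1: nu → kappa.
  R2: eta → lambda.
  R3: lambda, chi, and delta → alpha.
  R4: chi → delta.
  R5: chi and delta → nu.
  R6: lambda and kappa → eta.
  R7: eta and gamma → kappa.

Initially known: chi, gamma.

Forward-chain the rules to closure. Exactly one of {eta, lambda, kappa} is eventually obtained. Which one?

kappa

From chi, R4 gives delta.
From chi and delta, R5 gives nu.
nu holds, so kappa follows (R1).
eta would need lambda and kappa (R6), but lambda is never established. lambda would need eta (R2), but eta is never established.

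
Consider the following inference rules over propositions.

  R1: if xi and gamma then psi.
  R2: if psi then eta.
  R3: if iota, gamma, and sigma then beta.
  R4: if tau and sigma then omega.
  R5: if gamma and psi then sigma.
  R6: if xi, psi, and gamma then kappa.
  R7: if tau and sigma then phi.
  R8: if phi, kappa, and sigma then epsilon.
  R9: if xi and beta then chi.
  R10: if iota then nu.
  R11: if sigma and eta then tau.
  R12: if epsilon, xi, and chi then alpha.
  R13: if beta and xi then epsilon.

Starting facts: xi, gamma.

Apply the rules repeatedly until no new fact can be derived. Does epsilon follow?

xi and gamma hold, so psi follows (R1).
From xi, psi, and gamma, R6 gives kappa.
psi holds, so eta follows (R2).
From gamma and psi, R5 gives sigma.
From sigma and eta, R11 gives tau.
From tau and sigma, R7 gives phi.
From phi, kappa, and sigma, R8 gives epsilon.

Yes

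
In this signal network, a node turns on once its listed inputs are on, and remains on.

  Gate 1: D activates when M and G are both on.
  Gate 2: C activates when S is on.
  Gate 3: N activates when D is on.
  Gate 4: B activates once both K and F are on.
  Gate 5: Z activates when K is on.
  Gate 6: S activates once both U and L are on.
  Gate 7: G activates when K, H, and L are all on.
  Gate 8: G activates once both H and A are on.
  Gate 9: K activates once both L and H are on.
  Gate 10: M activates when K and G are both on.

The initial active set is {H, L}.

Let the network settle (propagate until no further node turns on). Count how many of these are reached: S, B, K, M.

L and H are on, so K activates (Gate 9).
Gate 7: K, H, and L on → G on.
K and G are on, so M activates (Gate 10).
S would need U and L (Gate 6), but U never turns on.
B would need K and F (Gate 4), but F never turns on.
K: reached.
M: reached.
Reached: K and M — 2 of the 4.

2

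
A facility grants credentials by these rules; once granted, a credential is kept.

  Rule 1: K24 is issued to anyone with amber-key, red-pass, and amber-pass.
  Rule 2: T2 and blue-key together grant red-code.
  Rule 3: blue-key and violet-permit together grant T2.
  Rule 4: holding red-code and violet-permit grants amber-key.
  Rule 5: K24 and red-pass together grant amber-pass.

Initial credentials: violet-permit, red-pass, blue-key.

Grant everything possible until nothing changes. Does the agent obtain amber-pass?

No

amber-pass would need K24 and red-pass (Rule 5), but K24 is never granted.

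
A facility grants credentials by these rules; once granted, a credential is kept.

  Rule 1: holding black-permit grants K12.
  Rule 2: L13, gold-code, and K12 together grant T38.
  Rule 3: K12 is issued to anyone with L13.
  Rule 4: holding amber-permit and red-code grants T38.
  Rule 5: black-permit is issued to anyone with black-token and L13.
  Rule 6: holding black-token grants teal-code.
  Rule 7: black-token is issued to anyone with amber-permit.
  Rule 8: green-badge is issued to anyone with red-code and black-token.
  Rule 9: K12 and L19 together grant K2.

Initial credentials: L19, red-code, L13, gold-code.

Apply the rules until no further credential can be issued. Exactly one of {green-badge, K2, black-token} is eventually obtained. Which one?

K2

Holding L13 grants K12 (Rule 3).
Holding K12 and L19 grants K2 (Rule 9).
black-token would need amber-permit (Rule 7), but amber-permit is never granted. green-badge would need red-code and black-token (Rule 8), but black-token is never granted.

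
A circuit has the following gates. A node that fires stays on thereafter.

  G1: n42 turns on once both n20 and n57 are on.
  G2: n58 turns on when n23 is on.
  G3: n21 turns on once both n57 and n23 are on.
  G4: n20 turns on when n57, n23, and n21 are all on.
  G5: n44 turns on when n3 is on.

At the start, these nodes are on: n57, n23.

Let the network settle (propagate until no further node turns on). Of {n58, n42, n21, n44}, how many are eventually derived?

3

G3: n57 and n23 on → n21 on.
n23 is on, so n58 turns on (G2).
n57, n23, and n21 are on, so n20 turns on (G4).
n20 and n57 are on, so n42 turns on (G1).
n58: reached.
n42: reached.
n21: reached.
n44 would need n3 (G5), but n3 never turns on.
Reached: n58, n42, and n21 — 3 of the 4.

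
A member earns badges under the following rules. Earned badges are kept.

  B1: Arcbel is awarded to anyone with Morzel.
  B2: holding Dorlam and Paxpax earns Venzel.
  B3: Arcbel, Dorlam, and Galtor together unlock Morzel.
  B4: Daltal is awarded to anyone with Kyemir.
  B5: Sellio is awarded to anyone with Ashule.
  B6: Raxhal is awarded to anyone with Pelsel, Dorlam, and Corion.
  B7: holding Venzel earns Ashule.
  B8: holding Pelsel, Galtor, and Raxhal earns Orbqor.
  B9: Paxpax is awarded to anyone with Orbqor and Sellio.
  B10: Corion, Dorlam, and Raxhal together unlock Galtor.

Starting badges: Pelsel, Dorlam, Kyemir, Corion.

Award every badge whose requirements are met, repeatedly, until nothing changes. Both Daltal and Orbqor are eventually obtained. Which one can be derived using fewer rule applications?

Daltal

Daltal: With Kyemir, Daltal is earned (B4). [1 rule application]
Orbqor: With Pelsel, Dorlam, and Corion, Raxhal is earned (B6). With Corion, Dorlam, and Raxhal, Galtor is earned (B10). With Pelsel, Galtor, and Raxhal, Orbqor is earned (B8). [3 rule applications]
Daltal needs fewer.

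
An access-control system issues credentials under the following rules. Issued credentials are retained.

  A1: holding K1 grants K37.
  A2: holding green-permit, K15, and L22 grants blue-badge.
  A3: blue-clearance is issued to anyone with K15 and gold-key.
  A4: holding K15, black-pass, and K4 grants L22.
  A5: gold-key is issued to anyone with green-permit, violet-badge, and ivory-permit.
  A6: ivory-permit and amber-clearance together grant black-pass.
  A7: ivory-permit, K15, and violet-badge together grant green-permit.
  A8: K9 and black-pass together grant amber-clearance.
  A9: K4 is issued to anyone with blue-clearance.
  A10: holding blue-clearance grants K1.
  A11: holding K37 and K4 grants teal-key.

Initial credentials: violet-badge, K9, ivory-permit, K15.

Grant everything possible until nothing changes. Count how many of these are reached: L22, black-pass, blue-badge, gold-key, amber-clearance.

Holding ivory-permit, K15, and violet-badge grants green-permit (A7).
Holding green-permit, violet-badge, and ivory-permit grants gold-key (A5).
L22 would need K15, black-pass, and K4 (A4), but black-pass is never granted.
black-pass would need ivory-permit and amber-clearance (A6), but amber-clearance is never granted.
blue-badge would need green-permit, K15, and L22 (A2), but L22 is never granted.
gold-key: reached.
amber-clearance would need K9 and black-pass (A8), but black-pass is never granted.
Reached: gold-key — 1 of the 5.

1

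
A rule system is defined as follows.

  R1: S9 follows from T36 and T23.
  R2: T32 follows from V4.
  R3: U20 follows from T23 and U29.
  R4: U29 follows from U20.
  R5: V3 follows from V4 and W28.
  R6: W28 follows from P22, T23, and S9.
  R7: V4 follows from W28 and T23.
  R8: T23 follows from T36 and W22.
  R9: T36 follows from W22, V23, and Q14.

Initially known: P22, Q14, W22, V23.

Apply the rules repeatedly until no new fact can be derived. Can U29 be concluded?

U29 would need U20 (R4), but U20 is never established.

No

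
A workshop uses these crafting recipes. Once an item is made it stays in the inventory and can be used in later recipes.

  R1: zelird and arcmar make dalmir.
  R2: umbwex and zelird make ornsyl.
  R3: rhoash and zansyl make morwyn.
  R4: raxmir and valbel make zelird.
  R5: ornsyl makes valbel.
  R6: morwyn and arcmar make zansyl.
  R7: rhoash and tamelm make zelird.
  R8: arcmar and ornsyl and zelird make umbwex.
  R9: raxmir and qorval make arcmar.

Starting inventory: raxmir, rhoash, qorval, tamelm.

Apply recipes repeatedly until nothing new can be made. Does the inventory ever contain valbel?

No

valbel would need ornsyl (R5), but ornsyl is never obtained.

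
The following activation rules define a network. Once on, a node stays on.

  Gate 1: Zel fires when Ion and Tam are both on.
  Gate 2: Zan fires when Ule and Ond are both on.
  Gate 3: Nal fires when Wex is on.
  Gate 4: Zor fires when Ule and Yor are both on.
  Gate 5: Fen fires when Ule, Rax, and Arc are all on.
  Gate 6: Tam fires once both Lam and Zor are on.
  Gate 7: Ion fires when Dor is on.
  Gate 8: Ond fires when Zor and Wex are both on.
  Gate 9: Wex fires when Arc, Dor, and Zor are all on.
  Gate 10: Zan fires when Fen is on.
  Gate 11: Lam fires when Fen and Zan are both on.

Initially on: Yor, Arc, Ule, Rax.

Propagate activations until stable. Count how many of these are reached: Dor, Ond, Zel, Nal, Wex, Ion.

0

No rule produces Dor, and it is not given.
Ond would need Zor and Wex (Gate 8), but Wex never turns on.
Zel would need Ion and Tam (Gate 1), but Ion never turns on.
Nal would need Wex (Gate 3), but Wex never turns on.
Wex would need Arc, Dor, and Zor (Gate 9), but Dor never turns on.
Ion would need Dor (Gate 7), but Dor never turns on.
None of the 6 are reached.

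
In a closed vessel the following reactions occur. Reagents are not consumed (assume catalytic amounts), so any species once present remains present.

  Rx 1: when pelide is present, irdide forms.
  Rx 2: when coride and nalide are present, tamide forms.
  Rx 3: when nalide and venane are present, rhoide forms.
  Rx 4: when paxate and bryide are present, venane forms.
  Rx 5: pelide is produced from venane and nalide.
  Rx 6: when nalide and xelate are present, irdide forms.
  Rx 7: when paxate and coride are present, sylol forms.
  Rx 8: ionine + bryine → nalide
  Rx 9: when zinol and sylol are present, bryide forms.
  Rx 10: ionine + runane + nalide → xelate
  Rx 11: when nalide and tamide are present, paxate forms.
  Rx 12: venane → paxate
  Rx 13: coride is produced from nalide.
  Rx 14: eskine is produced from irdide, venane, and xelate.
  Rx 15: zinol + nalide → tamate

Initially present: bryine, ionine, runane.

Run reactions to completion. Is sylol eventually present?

Yes

ionine and bryine present → nalide forms (Rx 8).
nalide present → coride forms (Rx 13).
coride and nalide present → tamide forms (Rx 2).
nalide and tamide present → paxate forms (Rx 11).
paxate and coride present → sylol forms (Rx 7).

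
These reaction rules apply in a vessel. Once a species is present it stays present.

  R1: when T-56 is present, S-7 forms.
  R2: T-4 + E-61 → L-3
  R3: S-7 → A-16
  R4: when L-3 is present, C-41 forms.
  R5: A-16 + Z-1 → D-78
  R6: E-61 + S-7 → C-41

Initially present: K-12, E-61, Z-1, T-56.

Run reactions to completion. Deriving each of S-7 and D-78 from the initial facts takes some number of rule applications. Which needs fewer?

S-7: T-56 present → S-7 forms (R1). [1 rule application]
D-78: T-56 present → S-7 forms (R1). S-7 present → A-16 forms (R3). A-16 and Z-1 present → D-78 forms (R5). [3 rule applications]
S-7 needs fewer.

S-7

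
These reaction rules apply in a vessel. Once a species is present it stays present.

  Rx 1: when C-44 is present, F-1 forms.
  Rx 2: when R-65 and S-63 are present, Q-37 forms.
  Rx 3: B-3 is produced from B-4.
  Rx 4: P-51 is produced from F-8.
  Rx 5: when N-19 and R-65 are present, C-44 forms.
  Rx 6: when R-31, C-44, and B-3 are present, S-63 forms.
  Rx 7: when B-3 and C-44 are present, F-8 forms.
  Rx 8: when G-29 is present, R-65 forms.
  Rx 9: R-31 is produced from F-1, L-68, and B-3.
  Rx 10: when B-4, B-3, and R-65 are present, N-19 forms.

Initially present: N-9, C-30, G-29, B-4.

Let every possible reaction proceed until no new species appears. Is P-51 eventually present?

Yes

B-4 present → B-3 forms (Rx 3).
G-29 present → R-65 forms (Rx 8).
B-4, B-3, and R-65 present → N-19 forms (Rx 10).
N-19 and R-65 present → C-44 forms (Rx 5).
B-3 and C-44 present → F-8 forms (Rx 7).
F-8 present → P-51 forms (Rx 4).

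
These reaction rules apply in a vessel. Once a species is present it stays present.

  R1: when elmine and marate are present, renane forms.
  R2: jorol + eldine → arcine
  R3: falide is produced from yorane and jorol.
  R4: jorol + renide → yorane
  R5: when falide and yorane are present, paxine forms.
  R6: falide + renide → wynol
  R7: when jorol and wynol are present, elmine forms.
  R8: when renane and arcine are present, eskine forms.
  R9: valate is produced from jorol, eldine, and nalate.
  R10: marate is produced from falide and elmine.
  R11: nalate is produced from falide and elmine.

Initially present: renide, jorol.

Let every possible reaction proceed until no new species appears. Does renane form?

Yes

jorol and renide present → yorane forms (R4).
yorane and jorol present → falide forms (R3).
falide and renide present → wynol forms (R6).
jorol and wynol present → elmine forms (R7).
falide and elmine present → marate forms (R10).
elmine and marate present → renane forms (R1).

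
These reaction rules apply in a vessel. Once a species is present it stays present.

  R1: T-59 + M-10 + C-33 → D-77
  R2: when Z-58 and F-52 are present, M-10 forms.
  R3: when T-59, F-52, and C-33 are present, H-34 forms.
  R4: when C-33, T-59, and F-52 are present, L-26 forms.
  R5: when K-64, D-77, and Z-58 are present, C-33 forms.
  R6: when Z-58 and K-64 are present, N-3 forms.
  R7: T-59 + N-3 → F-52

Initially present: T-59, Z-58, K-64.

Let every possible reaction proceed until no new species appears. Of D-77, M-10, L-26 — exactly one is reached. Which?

Z-58 and K-64 present → N-3 forms (R6).
T-59 and N-3 present → F-52 forms (R7).
Z-58 and F-52 present → M-10 forms (R2).
L-26 would need C-33, T-59, and F-52 (R4), but C-33 never forms. D-77 would need T-59, M-10, and C-33 (R1), but C-33 never forms.

M-10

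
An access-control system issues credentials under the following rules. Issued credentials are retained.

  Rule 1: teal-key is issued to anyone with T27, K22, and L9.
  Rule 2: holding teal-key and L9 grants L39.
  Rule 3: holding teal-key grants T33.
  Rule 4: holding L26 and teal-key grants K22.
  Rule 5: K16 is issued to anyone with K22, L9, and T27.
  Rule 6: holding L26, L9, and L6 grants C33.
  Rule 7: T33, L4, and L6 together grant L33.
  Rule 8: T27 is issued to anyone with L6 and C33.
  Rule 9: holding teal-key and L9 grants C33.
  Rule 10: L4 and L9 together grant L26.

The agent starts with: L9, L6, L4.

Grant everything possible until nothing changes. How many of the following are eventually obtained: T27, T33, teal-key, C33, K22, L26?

3

Holding L4 and L9 grants L26 (Rule 10).
Holding L26, L9, and L6 grants C33 (Rule 6).
Holding L6 and C33 grants T27 (Rule 8).
T27: reached.
T33 would need teal-key (Rule 3), but teal-key is never granted.
teal-key would need T27, K22, and L9 (Rule 1), but K22 is never granted.
C33: reached.
K22 would need L26 and teal-key (Rule 4), but teal-key is never granted.
L26: reached.
Reached: T27, C33, and L26 — 3 of the 6.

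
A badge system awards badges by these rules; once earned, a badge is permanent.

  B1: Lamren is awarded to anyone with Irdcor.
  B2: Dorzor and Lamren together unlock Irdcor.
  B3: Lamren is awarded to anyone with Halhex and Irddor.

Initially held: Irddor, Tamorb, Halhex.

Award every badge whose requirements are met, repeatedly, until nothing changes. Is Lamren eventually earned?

With Halhex and Irddor, Lamren is earned (B3).

Yes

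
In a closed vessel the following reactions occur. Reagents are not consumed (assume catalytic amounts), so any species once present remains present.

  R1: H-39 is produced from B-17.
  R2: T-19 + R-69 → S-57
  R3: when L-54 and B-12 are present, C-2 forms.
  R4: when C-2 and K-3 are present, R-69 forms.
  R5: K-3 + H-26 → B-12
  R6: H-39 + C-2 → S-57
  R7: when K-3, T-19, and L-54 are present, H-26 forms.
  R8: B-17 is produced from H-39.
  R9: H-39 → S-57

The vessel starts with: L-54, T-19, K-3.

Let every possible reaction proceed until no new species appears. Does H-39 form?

H-39 would need B-17 (R1), but B-17 never forms.

No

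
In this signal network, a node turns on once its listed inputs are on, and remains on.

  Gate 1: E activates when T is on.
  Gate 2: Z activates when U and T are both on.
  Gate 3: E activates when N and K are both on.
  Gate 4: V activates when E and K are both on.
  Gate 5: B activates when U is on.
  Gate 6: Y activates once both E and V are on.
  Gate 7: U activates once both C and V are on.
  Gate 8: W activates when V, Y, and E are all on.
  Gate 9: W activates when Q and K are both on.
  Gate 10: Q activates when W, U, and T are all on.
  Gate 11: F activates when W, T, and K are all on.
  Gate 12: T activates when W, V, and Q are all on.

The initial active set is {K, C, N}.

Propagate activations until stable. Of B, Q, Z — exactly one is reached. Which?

B

N and K are on, so E activates (Gate 3).
Gate 4: E and K on → V on.
C and V are on, so U activates (Gate 7).
Gate 5: U on → B on.
Q would need W, U, and T (Gate 10), but T never turns on. Z would need U and T (Gate 2), but T never turns on.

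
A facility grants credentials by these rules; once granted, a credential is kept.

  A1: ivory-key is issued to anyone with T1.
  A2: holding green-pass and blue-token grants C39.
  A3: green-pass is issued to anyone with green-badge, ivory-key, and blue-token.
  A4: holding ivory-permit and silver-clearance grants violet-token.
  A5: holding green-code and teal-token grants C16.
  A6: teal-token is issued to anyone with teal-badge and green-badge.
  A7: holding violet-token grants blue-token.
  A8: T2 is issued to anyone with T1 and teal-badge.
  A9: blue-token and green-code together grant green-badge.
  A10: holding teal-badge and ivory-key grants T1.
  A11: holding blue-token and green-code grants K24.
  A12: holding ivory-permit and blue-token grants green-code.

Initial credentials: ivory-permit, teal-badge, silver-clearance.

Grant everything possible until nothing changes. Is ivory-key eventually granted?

No

ivory-key would need T1 (A1), but T1 is never granted.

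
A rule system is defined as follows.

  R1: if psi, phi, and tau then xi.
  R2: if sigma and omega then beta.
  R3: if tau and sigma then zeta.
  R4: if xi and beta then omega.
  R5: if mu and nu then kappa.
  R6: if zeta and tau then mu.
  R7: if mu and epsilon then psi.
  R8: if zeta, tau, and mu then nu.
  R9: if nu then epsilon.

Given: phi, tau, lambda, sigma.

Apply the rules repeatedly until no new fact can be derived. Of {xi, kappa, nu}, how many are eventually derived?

From tau and sigma, R3 gives zeta.
From zeta and tau, R6 gives mu.
zeta, tau, and mu hold, so nu follows (R8).
nu holds, so epsilon follows (R9).
mu and nu hold, so kappa follows (R5).
From mu and epsilon, R7 gives psi.
From psi, phi, and tau, R1 gives xi.
xi: reached.
kappa: reached.
nu: reached.
All 3 are reached.

3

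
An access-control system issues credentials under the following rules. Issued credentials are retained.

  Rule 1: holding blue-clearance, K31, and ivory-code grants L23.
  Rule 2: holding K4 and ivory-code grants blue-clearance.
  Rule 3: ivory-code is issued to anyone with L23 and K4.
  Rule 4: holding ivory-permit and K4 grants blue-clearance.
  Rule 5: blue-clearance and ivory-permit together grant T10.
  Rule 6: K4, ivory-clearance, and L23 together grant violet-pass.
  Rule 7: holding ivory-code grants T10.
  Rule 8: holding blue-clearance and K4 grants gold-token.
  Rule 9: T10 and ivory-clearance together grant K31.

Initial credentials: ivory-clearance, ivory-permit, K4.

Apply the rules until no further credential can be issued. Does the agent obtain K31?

Yes

Holding ivory-permit and K4 grants blue-clearance (Rule 4).
Holding blue-clearance and ivory-permit grants T10 (Rule 5).
Holding T10 and ivory-clearance grants K31 (Rule 9).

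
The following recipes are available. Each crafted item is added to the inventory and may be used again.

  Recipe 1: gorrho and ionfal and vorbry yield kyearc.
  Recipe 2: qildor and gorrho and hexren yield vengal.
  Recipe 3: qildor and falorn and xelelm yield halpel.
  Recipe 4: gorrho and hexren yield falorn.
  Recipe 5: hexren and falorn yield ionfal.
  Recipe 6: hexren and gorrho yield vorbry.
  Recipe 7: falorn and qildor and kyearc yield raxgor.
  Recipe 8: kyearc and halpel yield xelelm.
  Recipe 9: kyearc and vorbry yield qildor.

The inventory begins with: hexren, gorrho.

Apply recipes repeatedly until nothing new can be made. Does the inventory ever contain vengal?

Yes

gorrho and hexren → falorn (Recipe 4).
hexren and gorrho → vorbry (Recipe 6).
hexren and falorn → ionfal (Recipe 5).
gorrho and ionfal and vorbry → kyearc (Recipe 1).
kyearc and vorbry → qildor (Recipe 9).
Using Recipe 2, qildor, gorrho, and hexren make vengal.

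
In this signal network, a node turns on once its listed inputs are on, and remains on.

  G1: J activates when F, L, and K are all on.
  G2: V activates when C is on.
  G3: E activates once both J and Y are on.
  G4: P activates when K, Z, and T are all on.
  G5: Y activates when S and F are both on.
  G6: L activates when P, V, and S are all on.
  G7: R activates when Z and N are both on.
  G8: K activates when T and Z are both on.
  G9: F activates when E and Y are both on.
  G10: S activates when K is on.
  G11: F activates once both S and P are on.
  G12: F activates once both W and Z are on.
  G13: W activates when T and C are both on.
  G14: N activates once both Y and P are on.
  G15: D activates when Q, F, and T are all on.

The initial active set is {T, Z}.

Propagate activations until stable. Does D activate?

D would need Q, F, and T (G15), but Q never turns on.

No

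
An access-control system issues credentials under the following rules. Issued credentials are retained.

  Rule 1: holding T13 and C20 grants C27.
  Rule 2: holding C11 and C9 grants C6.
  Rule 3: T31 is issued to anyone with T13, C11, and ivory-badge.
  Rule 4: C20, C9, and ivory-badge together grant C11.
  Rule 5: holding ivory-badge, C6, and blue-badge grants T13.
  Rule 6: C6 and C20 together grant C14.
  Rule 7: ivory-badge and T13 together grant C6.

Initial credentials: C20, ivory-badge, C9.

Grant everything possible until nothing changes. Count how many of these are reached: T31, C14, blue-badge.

1

Holding C20, C9, and ivory-badge grants C11 (Rule 4).
Holding C11 and C9 grants C6 (Rule 2).
Holding C6 and C20 grants C14 (Rule 6).
T31 would need T13, C11, and ivory-badge (Rule 3), but T13 is never granted.
C14: reached.
No rule produces blue-badge, and it is not given.
Reached: C14 — 1 of the 3.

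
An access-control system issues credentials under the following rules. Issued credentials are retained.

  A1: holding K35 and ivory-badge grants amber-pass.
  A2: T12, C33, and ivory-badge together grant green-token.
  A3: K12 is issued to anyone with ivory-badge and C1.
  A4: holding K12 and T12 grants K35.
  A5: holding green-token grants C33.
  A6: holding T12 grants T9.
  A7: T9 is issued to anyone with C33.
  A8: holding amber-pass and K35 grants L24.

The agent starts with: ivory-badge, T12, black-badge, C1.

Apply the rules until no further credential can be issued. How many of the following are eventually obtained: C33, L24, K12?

2

Holding ivory-badge and C1 grants K12 (A3).
Holding K12 and T12 grants K35 (A4).
Holding K35 and ivory-badge grants amber-pass (A1).
Holding amber-pass and K35 grants L24 (A8).
C33 would need green-token (A5), but green-token is never granted.
L24: reached.
K12: reached.
Reached: L24 and K12 — 2 of the 3.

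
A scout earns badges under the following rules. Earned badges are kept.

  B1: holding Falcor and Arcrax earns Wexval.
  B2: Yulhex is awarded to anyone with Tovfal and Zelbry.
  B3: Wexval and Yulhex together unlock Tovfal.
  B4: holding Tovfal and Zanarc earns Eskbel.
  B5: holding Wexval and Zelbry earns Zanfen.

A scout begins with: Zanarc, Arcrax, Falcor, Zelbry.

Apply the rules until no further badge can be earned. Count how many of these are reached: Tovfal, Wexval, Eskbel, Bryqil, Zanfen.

2

With Falcor and Arcrax, Wexval is earned (B1).
With Wexval and Zelbry, Zanfen is earned (B5).
Tovfal would need Wexval and Yulhex (B3), but Yulhex is never earned.
Wexval: reached.
Eskbel would need Tovfal and Zanarc (B4), but Tovfal is never earned.
No rule produces Bryqil, and it is not given.
Zanfen: reached.
Reached: Wexval and Zanfen — 2 of the 5.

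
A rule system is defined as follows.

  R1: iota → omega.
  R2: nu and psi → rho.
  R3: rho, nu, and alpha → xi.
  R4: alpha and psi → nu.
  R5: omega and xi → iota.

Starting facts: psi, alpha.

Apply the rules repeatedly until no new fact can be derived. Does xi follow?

alpha and psi hold, so nu follows (R4).
From nu and psi, R2 gives rho.
From rho, nu, and alpha, R3 gives xi.

Yes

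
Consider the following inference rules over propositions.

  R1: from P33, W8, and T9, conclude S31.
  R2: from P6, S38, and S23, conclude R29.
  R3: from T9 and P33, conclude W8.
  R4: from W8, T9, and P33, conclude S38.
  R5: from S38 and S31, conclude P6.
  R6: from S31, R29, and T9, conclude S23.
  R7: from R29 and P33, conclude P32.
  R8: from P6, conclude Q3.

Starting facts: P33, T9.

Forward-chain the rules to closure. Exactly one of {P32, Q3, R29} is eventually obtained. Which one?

Q3

From T9 and P33, R3 gives W8.
W8, T9, and P33 hold, so S38 follows (R4).
From P33, W8, and T9, R1 gives S31.
From S38 and S31, R5 gives P6.
From P6, R8 gives Q3.
R29 would need P6, S38, and S23 (R2), but S23 is never established. P32 would need R29 and P33 (R7), but R29 is never established.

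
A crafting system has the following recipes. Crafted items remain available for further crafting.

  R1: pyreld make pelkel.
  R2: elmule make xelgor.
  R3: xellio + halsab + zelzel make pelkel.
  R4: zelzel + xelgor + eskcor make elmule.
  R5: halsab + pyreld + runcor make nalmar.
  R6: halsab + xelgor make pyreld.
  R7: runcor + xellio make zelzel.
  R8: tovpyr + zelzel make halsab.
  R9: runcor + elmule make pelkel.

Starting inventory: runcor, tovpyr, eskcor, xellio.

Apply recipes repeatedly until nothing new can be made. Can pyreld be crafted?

No

pyreld would need halsab and xelgor (R6), but xelgor is never obtained.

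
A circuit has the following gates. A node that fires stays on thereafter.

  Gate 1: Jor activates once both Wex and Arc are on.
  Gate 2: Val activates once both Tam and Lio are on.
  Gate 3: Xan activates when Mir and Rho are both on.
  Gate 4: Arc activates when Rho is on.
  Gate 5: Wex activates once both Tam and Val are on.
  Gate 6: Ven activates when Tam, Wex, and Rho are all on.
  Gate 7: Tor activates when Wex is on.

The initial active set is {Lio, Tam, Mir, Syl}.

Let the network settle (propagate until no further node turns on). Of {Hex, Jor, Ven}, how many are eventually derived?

No rule produces Hex, and it is not given.
Jor would need Wex and Arc (Gate 1), but Arc never turns on.
Ven would need Tam, Wex, and Rho (Gate 6), but Rho never turns on.
None of the 3 are reached.

0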